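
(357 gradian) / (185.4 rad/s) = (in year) 9.591e-10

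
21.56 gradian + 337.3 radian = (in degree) 1.935e+04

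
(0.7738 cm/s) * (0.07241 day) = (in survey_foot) 158.8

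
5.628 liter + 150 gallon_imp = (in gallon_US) 181.6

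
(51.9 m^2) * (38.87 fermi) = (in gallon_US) 5.329e-10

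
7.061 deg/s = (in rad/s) 0.1232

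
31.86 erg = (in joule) 3.186e-06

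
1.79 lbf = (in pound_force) 1.79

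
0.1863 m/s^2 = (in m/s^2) 0.1863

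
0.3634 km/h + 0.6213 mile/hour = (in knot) 0.7361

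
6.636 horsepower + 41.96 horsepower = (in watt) 3.624e+04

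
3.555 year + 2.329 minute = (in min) 1.869e+06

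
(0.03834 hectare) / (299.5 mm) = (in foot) 4200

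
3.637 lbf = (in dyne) 1.618e+06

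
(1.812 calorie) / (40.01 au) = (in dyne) 1.267e-07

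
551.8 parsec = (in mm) 1.703e+22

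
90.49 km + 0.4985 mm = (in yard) 9.896e+04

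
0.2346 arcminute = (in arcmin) 0.2346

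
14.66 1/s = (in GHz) 1.466e-08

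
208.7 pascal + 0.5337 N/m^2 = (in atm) 0.002065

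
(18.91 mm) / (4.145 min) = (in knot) 0.0001478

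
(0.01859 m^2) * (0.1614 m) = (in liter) 3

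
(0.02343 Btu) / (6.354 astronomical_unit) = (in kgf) 2.652e-12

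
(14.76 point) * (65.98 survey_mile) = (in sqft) 5951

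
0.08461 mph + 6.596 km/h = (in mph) 4.183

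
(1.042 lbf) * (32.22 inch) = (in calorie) 0.9066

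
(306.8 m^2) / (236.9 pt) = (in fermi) 3.671e+18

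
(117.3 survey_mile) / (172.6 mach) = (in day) 3.718e-05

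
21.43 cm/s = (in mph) 0.4794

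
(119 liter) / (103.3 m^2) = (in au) 7.701e-15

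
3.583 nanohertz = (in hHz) 3.583e-11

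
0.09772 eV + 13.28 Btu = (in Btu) 13.28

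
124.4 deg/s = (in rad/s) 2.171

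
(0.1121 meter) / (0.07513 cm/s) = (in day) 0.001727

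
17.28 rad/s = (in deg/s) 990.1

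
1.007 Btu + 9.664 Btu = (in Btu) 10.67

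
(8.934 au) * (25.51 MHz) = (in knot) 6.627e+19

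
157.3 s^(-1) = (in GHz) 1.573e-07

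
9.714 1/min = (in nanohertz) 1.619e+08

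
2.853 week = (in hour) 479.3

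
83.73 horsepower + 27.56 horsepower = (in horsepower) 111.3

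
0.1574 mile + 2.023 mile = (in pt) 9.947e+06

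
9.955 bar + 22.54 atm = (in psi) 475.6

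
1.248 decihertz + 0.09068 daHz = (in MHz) 1.032e-06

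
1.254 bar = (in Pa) 1.254e+05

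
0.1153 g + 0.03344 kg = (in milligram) 3.356e+04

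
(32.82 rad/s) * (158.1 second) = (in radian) 5189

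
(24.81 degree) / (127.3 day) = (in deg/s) 2.256e-06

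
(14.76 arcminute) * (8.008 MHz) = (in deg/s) 1.97e+06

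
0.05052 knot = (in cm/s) 2.599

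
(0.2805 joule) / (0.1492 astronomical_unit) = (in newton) 1.257e-11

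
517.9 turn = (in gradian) 2.072e+05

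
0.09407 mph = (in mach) 0.0001235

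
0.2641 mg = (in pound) 5.822e-07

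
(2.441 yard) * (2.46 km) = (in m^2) 5491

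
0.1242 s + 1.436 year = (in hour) 1.258e+04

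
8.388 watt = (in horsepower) 0.01125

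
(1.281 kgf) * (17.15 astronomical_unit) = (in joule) 3.223e+13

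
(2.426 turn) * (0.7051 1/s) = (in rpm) 102.6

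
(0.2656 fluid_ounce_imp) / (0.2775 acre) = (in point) 1.905e-05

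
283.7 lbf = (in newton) 1262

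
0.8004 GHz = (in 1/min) 4.802e+10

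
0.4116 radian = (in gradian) 26.2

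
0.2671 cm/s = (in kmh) 0.009616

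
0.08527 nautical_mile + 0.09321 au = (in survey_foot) 4.575e+10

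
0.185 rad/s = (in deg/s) 10.6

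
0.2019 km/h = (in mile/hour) 0.1255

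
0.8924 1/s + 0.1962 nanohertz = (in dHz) 8.924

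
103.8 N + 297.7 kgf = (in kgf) 308.3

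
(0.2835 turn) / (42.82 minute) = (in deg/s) 0.03972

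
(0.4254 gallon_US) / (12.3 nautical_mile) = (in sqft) 7.609e-07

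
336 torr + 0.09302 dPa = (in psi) 6.497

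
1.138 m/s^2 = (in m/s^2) 1.138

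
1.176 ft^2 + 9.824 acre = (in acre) 9.824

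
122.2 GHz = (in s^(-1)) 1.222e+11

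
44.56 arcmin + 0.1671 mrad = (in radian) 0.01313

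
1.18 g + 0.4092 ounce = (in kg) 0.01278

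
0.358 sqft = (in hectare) 3.326e-06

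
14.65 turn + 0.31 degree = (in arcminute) 3.165e+05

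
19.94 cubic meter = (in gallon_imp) 4386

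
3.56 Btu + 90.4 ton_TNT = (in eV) 2.361e+30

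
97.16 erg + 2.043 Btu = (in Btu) 2.043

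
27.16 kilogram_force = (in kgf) 27.16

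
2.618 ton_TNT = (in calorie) 2.618e+09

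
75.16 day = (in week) 10.74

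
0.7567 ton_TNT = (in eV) 1.976e+28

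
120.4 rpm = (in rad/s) 12.61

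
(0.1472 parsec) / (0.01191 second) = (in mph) 8.531e+17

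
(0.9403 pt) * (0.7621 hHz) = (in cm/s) 2.528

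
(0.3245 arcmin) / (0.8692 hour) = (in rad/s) 3.017e-08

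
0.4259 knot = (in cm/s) 21.91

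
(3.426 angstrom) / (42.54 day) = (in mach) 2.738e-19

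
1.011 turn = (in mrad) 6352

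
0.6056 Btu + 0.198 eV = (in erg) 6.389e+09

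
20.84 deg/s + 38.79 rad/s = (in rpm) 373.9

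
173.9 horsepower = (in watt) 1.297e+05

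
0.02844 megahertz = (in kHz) 28.44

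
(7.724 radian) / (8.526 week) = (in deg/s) 8.582e-05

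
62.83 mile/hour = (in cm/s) 2809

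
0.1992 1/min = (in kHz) 3.32e-06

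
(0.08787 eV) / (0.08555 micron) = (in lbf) 3.7e-14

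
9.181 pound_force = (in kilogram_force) 4.164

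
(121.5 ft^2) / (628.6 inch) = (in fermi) 7.07e+14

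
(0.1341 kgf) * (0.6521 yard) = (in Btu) 0.0007432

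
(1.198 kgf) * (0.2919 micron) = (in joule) 3.429e-06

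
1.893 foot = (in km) 0.000577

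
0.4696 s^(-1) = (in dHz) 4.696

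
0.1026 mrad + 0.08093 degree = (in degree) 0.08681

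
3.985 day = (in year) 0.01092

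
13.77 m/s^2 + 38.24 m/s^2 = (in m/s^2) 52.01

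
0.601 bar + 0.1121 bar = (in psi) 10.34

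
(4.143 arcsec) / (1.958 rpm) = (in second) 9.796e-05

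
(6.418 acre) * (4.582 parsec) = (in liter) 3.672e+24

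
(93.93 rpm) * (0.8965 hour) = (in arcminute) 1.091e+08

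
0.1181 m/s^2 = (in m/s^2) 0.1181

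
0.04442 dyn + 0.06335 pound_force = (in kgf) 0.02874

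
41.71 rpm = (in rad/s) 4.368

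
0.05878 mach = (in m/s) 20.01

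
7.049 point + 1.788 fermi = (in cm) 0.2487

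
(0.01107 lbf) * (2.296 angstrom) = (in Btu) 1.072e-14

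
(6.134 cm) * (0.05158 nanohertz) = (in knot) 6.15e-12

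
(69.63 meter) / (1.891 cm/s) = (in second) 3682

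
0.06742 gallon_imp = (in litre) 0.3065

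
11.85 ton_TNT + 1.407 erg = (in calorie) 1.185e+10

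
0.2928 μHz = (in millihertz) 0.0002928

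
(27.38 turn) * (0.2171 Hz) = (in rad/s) 37.35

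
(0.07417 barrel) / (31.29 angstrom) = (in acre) 931.3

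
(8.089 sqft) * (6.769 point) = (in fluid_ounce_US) 60.68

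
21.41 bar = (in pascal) 2.141e+06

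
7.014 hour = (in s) 2.525e+04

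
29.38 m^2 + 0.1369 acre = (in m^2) 583.4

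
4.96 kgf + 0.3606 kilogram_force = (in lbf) 11.73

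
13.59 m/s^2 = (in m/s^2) 13.59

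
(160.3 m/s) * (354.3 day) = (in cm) 4.907e+11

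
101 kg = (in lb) 222.7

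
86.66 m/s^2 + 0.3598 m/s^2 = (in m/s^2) 87.02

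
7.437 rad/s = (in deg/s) 426.1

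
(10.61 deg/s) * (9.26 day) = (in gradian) 9.432e+06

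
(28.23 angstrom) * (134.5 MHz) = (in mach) 0.001115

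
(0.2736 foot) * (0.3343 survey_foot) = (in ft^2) 0.09146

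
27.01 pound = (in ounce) 432.2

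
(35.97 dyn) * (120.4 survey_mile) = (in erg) 6.97e+08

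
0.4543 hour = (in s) 1635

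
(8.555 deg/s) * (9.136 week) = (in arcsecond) 1.702e+11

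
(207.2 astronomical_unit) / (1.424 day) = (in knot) 4.897e+08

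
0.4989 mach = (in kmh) 611.6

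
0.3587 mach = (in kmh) 439.7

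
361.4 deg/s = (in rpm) 60.23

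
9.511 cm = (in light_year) 1.005e-17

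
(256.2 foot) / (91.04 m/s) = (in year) 2.72e-08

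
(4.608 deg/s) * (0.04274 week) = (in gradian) 1.323e+05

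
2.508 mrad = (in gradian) 0.1597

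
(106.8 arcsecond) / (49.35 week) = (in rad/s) 1.735e-11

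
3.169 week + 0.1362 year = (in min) 1.035e+05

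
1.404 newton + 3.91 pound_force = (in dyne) 1.88e+06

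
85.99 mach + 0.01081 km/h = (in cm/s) 2.928e+06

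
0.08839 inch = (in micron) 2245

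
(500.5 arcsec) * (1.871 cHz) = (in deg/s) 0.002601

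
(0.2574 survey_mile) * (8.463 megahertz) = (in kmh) 1.262e+10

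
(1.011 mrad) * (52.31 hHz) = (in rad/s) 5.289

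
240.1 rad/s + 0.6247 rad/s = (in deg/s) 1.379e+04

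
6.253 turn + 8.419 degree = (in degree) 2259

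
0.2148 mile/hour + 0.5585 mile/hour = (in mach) 0.001015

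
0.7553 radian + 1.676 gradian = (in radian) 0.7816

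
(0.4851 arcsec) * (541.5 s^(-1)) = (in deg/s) 0.07297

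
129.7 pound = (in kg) 58.83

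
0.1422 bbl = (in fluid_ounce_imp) 795.7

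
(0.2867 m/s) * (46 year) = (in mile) 2.584e+05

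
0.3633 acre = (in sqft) 1.583e+04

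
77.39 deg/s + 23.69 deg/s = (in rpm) 16.85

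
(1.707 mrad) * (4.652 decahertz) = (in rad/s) 0.07941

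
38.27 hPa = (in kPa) 3.827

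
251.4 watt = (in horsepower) 0.3371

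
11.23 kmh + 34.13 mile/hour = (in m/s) 18.38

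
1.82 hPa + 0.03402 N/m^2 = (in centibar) 0.182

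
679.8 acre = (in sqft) 2.961e+07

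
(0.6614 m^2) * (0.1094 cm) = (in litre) 0.7236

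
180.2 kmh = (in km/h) 180.2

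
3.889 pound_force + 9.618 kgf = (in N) 111.6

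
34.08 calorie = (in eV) 8.9e+20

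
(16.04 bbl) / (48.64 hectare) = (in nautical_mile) 2.831e-09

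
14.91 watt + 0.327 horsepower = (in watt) 258.8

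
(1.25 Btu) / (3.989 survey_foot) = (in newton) 1085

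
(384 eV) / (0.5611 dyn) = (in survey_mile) 6.813e-15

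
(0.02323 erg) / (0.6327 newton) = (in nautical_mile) 1.982e-12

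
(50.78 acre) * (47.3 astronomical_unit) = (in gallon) 3.841e+20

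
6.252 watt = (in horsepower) 0.008384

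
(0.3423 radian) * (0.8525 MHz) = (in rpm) 2.787e+06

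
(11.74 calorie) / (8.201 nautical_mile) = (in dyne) 323.4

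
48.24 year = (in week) 2515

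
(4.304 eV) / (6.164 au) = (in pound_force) 1.681e-31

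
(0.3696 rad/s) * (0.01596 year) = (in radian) 1.86e+05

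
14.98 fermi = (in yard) 1.638e-14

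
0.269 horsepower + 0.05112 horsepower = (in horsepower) 0.3201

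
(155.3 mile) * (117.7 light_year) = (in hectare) 2.783e+19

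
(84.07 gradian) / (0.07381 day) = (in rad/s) 0.0002071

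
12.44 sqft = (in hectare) 0.0001156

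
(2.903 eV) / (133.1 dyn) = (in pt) 9.906e-13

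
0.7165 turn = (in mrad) 4502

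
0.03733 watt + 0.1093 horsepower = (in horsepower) 0.1094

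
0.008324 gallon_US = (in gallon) 0.008324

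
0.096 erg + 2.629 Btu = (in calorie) 662.9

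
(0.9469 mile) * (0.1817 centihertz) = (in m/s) 2.769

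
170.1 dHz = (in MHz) 1.701e-05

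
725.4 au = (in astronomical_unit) 725.4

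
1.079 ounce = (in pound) 0.06744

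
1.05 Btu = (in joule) 1108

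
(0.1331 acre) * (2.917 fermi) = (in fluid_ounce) 5.313e-08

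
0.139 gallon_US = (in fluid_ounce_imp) 18.52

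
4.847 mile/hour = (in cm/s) 216.7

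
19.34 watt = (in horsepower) 0.02594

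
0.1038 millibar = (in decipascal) 103.8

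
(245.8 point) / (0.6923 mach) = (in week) 6.082e-10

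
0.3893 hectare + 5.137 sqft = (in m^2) 3893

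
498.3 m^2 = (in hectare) 0.04983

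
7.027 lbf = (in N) 31.26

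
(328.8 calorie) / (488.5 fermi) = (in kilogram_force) 2.872e+14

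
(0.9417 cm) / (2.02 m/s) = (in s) 0.004662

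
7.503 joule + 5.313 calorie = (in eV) 1.856e+20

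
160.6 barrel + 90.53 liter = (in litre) 2.562e+04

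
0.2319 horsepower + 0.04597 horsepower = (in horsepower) 0.2779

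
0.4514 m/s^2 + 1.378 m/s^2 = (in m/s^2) 1.829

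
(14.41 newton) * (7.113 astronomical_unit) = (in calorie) 3.665e+12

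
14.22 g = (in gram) 14.22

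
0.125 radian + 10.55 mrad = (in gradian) 8.629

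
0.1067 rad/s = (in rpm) 1.019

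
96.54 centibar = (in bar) 0.9654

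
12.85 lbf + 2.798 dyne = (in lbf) 12.85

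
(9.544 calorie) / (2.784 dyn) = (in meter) 1.434e+06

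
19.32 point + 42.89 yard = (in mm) 3.923e+04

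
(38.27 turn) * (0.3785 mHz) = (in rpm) 0.8691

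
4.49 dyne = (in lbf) 1.009e-05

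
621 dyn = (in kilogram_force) 0.0006332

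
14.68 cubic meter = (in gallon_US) 3878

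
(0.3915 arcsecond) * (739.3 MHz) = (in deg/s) 8.04e+04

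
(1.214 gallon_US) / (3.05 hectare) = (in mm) 0.0001507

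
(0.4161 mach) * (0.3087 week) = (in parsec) 8.573e-10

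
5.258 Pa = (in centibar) 0.005258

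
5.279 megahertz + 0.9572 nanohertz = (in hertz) 5.279e+06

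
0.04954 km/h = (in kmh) 0.04954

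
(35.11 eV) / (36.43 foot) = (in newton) 5.066e-19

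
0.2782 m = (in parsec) 9.016e-18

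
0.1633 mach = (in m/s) 55.6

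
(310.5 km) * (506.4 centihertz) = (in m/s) 1.572e+06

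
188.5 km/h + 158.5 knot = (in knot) 260.3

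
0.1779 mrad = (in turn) 2.831e-05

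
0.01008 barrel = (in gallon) 0.4234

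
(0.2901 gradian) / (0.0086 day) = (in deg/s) 0.0003514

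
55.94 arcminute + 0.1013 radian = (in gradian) 7.485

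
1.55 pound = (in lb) 1.55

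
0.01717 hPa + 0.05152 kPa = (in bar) 0.0005324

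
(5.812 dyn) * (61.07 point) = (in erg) 12.52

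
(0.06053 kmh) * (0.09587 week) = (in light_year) 1.03e-13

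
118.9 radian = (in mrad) 1.189e+05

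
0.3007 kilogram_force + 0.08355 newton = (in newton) 3.032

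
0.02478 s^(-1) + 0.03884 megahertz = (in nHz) 3.884e+13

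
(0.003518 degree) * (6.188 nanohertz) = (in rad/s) 3.799e-13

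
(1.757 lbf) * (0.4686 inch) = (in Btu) 8.817e-05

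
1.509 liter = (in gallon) 0.3986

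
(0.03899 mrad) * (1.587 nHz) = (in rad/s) 6.188e-14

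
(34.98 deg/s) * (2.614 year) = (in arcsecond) 1.038e+13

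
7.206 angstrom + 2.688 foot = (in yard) 0.896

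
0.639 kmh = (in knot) 0.345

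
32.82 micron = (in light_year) 3.469e-21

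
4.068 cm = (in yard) 0.04449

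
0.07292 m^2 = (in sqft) 0.7849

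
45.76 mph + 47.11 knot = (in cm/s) 4469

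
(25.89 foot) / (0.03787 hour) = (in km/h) 0.2084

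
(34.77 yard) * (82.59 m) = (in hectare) 0.2626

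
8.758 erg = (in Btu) 8.301e-10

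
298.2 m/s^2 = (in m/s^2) 298.2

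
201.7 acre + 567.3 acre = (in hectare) 311.2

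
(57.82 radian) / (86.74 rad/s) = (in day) 7.715e-06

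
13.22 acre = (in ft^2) 5.759e+05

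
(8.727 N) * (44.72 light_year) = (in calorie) 8.825e+17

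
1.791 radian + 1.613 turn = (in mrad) 1.193e+04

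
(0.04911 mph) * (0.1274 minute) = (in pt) 475.7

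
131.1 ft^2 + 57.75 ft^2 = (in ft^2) 188.8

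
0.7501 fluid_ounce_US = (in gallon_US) 0.00586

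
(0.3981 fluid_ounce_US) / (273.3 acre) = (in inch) 4.191e-10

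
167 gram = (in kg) 0.167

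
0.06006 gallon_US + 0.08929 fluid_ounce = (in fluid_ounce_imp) 8.095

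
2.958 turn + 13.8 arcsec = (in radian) 18.59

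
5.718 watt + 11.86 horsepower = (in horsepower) 11.87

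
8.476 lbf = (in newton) 37.7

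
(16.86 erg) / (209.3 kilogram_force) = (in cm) 8.214e-08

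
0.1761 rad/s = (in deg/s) 10.09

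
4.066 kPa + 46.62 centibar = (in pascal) 5.069e+04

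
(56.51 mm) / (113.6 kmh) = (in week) 2.961e-09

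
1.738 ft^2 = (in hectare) 1.615e-05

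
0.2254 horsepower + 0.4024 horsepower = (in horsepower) 0.6278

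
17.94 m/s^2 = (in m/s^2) 17.94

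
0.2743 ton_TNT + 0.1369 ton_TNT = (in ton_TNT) 0.4112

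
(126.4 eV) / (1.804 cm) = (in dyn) 1.123e-10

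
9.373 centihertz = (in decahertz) 0.009373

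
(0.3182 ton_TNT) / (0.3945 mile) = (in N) 2.097e+06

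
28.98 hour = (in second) 1.043e+05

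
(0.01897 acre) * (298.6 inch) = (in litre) 5.822e+05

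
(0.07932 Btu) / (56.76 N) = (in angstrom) 1.474e+10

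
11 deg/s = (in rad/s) 0.192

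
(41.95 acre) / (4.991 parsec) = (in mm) 1.102e-09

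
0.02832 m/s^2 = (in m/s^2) 0.02832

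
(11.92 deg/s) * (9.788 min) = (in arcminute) 4.2e+05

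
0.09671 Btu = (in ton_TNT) 2.439e-08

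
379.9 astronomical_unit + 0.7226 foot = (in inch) 2.237e+15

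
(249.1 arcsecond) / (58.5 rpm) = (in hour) 5.476e-08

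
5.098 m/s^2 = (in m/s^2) 5.098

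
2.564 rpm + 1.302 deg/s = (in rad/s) 0.2912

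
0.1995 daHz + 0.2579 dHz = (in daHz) 0.2021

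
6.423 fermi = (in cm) 6.423e-13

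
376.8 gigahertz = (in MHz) 3.768e+05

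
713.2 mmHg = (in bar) 0.9509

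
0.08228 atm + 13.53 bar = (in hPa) 1.361e+04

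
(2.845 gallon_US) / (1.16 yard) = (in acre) 2.509e-06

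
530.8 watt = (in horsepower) 0.7118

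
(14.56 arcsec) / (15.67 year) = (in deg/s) 8.184e-12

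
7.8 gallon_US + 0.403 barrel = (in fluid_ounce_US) 3165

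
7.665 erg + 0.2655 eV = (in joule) 7.665e-07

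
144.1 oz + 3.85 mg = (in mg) 4.085e+06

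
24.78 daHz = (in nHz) 2.478e+11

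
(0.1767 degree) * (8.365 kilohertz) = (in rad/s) 25.8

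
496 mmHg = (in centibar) 66.13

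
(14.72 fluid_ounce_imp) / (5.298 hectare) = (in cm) 7.894e-07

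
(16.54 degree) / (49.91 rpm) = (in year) 1.751e-09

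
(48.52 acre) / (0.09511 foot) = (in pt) 1.92e+10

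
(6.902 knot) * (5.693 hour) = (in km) 72.77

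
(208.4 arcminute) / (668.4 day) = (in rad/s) 1.05e-09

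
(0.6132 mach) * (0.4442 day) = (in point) 2.271e+10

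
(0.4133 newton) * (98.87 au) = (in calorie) 1.461e+12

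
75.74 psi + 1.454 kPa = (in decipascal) 5.237e+06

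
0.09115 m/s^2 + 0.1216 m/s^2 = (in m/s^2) 0.2127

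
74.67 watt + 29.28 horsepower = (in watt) 2.191e+04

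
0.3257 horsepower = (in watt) 242.9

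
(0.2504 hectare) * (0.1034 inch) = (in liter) 6576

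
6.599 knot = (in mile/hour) 7.594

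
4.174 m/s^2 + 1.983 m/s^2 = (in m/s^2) 6.157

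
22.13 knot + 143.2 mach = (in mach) 143.2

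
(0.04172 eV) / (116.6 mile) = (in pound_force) 8.008e-27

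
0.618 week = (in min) 6229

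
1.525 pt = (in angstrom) 5.38e+06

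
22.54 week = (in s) 1.363e+07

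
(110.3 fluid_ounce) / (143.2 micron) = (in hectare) 0.002278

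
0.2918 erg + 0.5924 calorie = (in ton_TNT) 5.924e-10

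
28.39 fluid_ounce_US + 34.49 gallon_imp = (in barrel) 0.9915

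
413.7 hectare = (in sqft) 4.453e+07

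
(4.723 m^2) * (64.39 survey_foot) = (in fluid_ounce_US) 3.134e+06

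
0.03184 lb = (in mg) 1.444e+04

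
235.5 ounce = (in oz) 235.5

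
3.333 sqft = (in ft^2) 3.333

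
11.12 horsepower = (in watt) 8292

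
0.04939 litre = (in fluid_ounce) 1.67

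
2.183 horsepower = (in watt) 1628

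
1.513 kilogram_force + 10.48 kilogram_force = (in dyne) 1.176e+07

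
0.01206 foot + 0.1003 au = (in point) 4.253e+13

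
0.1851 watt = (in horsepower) 0.0002482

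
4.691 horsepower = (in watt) 3498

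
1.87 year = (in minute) 9.829e+05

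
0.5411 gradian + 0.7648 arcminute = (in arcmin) 29.98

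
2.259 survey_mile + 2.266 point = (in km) 3.636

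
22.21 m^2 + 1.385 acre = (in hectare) 0.5627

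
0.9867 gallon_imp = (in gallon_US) 1.185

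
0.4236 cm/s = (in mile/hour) 0.009476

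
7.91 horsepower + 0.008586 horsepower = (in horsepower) 7.919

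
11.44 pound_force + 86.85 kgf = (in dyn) 9.026e+07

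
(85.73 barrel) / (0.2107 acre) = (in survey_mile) 9.933e-06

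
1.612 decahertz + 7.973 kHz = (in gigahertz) 7.989e-06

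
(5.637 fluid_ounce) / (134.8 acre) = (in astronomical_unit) 2.043e-21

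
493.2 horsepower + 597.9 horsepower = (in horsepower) 1091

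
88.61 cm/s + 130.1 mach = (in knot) 8.611e+04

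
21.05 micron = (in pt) 0.05967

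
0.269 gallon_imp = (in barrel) 0.007692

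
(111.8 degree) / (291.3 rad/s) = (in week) 1.108e-08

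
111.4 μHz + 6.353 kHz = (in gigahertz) 6.353e-06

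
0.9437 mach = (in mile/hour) 718.8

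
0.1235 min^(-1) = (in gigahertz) 2.058e-12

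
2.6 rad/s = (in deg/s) 149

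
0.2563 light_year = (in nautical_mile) 1.309e+12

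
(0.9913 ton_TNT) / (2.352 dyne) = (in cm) 1.763e+16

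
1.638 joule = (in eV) 1.022e+19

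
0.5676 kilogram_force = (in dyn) 5.566e+05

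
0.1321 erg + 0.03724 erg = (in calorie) 4.047e-09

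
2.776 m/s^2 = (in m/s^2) 2.776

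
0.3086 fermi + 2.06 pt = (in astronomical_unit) 4.858e-15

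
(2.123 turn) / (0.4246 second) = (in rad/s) 31.42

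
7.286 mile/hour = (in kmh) 11.73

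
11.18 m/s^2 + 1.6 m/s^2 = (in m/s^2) 12.78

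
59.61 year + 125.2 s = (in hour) 5.222e+05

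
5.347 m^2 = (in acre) 0.001321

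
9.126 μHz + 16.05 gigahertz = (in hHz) 1.605e+08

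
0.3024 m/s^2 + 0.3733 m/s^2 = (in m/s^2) 0.6757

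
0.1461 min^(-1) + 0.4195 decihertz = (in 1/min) 2.663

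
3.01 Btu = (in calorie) 759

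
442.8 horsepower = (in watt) 3.302e+05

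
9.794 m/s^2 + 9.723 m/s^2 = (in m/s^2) 19.52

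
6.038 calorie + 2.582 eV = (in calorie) 6.038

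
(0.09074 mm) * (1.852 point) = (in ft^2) 6.381e-07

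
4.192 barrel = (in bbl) 4.192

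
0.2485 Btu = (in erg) 2.622e+09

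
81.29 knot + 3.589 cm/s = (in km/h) 150.7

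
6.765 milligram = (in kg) 6.765e-06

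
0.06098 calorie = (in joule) 0.2551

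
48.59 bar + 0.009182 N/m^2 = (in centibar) 4859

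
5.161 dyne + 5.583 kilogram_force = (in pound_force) 12.31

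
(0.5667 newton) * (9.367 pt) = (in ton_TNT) 4.476e-13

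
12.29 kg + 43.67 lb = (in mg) 3.21e+07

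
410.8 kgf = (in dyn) 4.029e+08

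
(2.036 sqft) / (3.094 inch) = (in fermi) 2.407e+15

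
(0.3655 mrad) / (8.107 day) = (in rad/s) 5.218e-10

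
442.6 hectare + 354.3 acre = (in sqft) 6.307e+07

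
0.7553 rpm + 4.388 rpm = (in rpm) 5.143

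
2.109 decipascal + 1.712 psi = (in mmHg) 88.54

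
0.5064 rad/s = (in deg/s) 29.01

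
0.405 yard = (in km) 0.0003703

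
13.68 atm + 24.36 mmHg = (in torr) 1.042e+04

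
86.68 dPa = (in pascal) 8.668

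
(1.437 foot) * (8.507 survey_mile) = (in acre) 1.482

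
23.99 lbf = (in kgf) 10.88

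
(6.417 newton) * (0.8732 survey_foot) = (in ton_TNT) 4.082e-10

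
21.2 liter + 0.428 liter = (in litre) 21.63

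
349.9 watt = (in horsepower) 0.4692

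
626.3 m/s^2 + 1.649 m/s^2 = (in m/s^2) 627.9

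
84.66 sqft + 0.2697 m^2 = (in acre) 0.00201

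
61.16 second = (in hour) 0.01699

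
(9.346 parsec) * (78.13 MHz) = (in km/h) 8.111e+25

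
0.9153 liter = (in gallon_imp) 0.2013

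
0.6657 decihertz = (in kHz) 6.657e-05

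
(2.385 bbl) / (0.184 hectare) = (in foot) 0.0006761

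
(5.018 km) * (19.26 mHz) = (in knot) 187.9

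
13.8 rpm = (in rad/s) 1.445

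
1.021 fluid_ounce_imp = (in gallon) 0.007664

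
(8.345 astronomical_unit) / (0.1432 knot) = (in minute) 2.824e+11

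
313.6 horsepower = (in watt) 2.339e+05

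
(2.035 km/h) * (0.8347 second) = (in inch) 18.58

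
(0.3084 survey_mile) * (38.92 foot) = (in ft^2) 6.338e+04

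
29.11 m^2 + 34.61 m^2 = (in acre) 0.01575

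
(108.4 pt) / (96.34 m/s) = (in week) 6.563e-10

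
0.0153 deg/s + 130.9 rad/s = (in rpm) 1250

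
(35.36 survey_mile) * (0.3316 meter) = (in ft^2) 2.031e+05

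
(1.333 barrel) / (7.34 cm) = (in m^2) 2.887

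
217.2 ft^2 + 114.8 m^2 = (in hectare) 0.0135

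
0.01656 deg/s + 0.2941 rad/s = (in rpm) 2.811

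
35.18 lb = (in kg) 15.96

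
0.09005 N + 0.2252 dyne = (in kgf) 0.009183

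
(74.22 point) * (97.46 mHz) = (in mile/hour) 0.005708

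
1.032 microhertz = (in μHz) 1.032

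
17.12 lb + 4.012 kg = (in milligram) 1.178e+07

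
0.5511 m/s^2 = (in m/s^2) 0.5511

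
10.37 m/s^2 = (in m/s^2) 10.37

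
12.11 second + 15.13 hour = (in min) 908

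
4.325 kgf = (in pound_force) 9.535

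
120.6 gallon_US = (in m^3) 0.4565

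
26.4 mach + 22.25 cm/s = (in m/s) 8989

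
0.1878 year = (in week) 9.792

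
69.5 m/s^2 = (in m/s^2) 69.5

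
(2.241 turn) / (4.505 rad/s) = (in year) 9.911e-08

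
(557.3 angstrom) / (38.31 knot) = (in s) 2.828e-09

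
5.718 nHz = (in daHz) 5.718e-10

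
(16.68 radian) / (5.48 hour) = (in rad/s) 0.0008455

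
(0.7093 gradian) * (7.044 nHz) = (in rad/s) 7.848e-11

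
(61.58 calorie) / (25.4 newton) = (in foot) 33.28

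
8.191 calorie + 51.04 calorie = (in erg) 2.478e+09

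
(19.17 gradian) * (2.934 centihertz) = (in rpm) 0.08437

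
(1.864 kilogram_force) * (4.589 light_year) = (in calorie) 1.897e+17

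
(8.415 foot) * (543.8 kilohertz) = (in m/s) 1.395e+06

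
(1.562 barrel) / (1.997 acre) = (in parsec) 9.959e-22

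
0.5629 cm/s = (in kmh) 0.02026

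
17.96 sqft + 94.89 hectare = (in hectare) 94.89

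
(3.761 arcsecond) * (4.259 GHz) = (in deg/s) 4.449e+06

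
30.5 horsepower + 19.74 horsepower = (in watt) 3.746e+04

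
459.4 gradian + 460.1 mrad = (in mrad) 7676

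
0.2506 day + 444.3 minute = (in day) 0.5591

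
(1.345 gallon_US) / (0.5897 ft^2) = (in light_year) 9.823e-18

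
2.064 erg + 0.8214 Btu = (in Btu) 0.8214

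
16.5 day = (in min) 2.376e+04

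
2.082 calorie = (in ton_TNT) 2.082e-09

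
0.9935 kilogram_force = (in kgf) 0.9935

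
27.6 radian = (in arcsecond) 5.693e+06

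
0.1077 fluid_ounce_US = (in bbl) 2.003e-05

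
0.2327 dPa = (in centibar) 2.327e-05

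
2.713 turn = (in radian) 17.05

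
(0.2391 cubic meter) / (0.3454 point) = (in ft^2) 2.112e+04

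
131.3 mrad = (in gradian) 8.359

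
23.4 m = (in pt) 6.633e+04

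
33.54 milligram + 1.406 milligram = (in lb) 7.704e-05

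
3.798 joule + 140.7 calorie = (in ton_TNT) 1.416e-07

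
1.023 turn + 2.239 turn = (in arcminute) 7.046e+04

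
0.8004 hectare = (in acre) 1.978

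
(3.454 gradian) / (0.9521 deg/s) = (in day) 3.779e-05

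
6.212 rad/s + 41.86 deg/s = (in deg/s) 397.8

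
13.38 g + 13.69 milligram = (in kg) 0.01339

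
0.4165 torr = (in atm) 0.000548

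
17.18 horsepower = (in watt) 1.281e+04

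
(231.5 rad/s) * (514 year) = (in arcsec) 7.74e+17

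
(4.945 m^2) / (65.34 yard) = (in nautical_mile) 4.469e-05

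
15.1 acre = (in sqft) 6.578e+05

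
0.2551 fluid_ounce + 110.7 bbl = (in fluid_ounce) 5.951e+05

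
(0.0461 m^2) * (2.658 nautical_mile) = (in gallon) 5.995e+04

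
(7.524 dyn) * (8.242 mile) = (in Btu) 0.0009459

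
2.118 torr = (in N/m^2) 282.4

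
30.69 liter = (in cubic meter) 0.03069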